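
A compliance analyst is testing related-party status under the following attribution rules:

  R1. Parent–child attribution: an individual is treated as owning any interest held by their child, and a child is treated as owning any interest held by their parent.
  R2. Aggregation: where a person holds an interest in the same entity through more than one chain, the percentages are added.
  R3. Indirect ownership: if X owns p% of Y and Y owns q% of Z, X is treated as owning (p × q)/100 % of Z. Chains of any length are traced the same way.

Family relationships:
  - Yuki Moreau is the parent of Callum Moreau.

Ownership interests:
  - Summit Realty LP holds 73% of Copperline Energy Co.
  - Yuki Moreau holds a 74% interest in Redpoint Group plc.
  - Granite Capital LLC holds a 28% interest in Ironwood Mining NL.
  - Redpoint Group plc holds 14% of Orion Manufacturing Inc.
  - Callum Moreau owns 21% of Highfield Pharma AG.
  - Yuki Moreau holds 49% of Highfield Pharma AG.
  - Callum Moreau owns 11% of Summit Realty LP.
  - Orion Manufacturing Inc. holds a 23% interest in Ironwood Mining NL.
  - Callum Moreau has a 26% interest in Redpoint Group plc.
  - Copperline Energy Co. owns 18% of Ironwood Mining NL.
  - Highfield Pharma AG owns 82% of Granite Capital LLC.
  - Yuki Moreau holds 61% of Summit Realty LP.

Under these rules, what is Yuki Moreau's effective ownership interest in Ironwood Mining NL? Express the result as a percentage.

By parent–child attribution (R1), Yuki Moreau is treated as also owning Callum Moreau's interest in Highfield Pharma AG, giving 49% + 21% = 70%.
By parent–child attribution (R1), Yuki Moreau is treated as also owning Callum Moreau's interest in Redpoint Group plc, giving 74% + 26% = 100%.
By parent–child attribution (R1), Yuki Moreau is treated as also owning Callum Moreau's interest in Summit Realty LP, giving 61% + 11% = 72%.
Chain via Highfield Pharma AG → Granite Capital LLC (R3): 70% × 82% × 28% = 16.072% of Ironwood Mining NL.
Chain via Redpoint Group plc → Orion Manufacturing Inc. (R3): 100% × 14% × 23% = 3.22% of Ironwood Mining NL.
Chain via Summit Realty LP → Copperline Energy Co. (R3): 72% × 73% × 18% = 9.4608% of Ironwood Mining NL.
Aggregating (R2): 16.072% + 3.22% + 9.4608% = 28.7528%.

28.7528%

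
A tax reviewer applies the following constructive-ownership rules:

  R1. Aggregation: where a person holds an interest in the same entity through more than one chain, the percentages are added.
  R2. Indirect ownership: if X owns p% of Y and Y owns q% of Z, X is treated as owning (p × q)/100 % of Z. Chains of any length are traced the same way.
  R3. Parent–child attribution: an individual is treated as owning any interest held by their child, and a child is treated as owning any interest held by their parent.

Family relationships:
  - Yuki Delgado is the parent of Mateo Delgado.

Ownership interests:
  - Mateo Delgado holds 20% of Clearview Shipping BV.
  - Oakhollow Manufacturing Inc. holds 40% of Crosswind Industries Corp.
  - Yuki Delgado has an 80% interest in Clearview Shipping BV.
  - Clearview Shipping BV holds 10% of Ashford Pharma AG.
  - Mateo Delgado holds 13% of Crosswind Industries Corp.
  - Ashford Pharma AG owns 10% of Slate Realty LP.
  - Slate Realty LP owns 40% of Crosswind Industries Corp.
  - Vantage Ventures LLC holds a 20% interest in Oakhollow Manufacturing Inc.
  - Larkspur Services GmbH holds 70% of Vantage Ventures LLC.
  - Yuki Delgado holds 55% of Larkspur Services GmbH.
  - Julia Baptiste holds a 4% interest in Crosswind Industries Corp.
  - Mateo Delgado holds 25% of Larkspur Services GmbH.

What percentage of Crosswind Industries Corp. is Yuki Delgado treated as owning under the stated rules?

17.88%

By parent–child attribution (R3), Yuki Delgado is treated as also owning Mateo Delgado's interest in Larkspur Services GmbH, giving 55% + 25% = 80%.
By parent–child attribution (R3), Yuki Delgado is treated as also owning Mateo Delgado's interest in Clearview Shipping BV, giving 80% + 20% = 100%.
By parent–child attribution (R3), Yuki Delgado is treated as owning Mateo Delgado's 13% interest in Crosswind Industries Corp.
Chain via Larkspur Services GmbH → Vantage Ventures LLC → Oakhollow Manufacturing Inc. (R2): 80% × 70% × 20% × 40% = 4.48% of Crosswind Industries Corp.
Chain via Clearview Shipping BV → Ashford Pharma AG → Slate Realty LP (R2): 100% × 10% × 10% × 40% = 0.4% of Crosswind Industries Corp.
Direct interest in Crosswind Industries Corp: 13%.
Aggregating (R1): 4.48% + 0.4% + 13% = 17.88%.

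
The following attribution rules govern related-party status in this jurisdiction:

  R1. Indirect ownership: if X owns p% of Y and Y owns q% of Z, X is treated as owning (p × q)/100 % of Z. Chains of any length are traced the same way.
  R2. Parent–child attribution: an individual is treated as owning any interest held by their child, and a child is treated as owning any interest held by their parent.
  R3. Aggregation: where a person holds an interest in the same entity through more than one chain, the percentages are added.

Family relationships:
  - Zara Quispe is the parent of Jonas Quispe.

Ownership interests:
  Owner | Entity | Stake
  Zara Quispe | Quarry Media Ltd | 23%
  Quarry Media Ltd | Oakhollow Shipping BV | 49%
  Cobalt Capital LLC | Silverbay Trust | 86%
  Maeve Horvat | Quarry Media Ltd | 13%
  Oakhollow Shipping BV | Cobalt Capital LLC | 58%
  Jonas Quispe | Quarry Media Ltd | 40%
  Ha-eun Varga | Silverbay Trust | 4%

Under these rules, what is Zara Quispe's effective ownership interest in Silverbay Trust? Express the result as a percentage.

By parent–child attribution (R2), Zara Quispe is treated as also owning Jonas Quispe's interest in Quarry Media Ltd, giving 23% + 40% = 63%.
Chain via Quarry Media Ltd → Oakhollow Shipping BV → Cobalt Capital LLC (R1): 63% × 49% × 58% × 86% = 15.397956% of Silverbay Trust.

15.397956%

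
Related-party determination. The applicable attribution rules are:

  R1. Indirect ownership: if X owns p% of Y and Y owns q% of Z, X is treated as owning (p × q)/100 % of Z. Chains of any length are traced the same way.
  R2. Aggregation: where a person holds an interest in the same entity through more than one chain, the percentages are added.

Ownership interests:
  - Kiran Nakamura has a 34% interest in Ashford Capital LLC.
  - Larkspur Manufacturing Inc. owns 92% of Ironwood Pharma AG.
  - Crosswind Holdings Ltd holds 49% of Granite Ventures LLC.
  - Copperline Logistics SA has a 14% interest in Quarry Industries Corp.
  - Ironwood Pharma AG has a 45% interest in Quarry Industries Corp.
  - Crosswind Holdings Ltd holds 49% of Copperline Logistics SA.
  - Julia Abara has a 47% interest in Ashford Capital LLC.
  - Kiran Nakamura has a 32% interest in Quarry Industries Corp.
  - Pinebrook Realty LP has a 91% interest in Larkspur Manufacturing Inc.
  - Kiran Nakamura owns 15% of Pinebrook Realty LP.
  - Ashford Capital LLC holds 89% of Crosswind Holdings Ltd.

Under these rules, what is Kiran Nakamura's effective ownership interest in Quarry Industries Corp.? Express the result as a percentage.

39.726936%

Chain via Ashford Capital LLC → Crosswind Holdings Ltd → Copperline Logistics SA (R1): 34% × 89% × 49% × 14% = 2.075836% of Quarry Industries Corp.
Chain via Pinebrook Realty LP → Larkspur Manufacturing Inc. → Ironwood Pharma AG (R1): 15% × 91% × 92% × 45% = 5.6511% of Quarry Industries Corp.
Direct interest in Quarry Industries Corp: 32%.
Aggregating (R2): 2.075836% + 5.6511% + 32% = 39.726936%.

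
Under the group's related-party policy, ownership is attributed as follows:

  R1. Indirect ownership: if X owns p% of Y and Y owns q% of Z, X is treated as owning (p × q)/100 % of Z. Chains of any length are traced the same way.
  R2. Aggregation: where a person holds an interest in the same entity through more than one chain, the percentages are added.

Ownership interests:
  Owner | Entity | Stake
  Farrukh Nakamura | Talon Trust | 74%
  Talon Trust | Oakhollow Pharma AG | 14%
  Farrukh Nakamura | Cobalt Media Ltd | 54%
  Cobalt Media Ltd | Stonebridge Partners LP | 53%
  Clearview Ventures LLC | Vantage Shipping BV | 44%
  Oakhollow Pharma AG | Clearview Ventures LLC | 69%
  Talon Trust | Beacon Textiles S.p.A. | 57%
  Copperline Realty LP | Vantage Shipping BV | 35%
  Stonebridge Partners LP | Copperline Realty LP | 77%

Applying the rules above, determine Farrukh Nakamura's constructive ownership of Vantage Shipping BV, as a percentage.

Chain via Talon Trust → Oakhollow Pharma AG → Clearview Ventures LLC (R1): 74% × 14% × 69% × 44% = 3.145296% of Vantage Shipping BV.
Chain via Cobalt Media Ltd → Stonebridge Partners LP → Copperline Realty LP (R1): 54% × 53% × 77% × 35% = 7.71309% of Vantage Shipping BV.
Aggregating (R2): 3.145296% + 7.71309% = 10.858386%.

10.858386%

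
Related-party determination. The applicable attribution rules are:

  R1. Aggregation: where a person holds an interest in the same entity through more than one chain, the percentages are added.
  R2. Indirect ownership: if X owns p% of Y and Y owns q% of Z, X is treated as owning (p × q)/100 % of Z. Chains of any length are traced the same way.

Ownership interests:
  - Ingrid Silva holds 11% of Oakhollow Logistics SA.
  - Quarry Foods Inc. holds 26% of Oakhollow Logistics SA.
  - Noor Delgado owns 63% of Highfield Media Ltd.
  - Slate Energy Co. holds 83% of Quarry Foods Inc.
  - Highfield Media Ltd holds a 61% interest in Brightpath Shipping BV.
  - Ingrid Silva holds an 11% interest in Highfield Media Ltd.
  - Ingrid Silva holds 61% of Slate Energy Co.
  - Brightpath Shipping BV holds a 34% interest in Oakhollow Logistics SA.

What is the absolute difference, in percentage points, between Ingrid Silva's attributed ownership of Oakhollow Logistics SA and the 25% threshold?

Chain via Slate Energy Co. → Quarry Foods Inc. (R2): 61% × 83% × 26% = 13.1638% of Oakhollow Logistics SA.
Chain via Highfield Media Ltd → Brightpath Shipping BV (R2): 11% × 61% × 34% = 2.2814% of Oakhollow Logistics SA.
Direct interest in Oakhollow Logistics SA: 11%.
Aggregating (R1): 13.1638% + 2.2814% + 11% = 26.4452%.
26.4452% exceeds the 25% threshold by 1.4452 percentage points.

1.4452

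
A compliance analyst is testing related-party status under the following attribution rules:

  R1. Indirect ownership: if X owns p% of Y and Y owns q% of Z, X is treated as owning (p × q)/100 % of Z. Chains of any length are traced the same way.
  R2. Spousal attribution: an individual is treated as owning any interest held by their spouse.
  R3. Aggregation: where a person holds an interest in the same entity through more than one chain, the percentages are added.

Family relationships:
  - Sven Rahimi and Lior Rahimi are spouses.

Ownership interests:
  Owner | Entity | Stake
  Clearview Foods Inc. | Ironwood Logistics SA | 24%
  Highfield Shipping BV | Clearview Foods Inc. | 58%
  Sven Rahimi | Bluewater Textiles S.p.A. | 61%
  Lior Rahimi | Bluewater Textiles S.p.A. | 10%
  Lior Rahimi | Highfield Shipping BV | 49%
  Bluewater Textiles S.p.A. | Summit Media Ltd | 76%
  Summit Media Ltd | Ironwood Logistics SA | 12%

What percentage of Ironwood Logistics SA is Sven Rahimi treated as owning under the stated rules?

By spousal attribution (R2), Sven Rahimi is treated as also owning Lior Rahimi's interest in Bluewater Textiles S.p.A, giving 61% + 10% = 71%.
By spousal attribution (R2), Sven Rahimi is treated as owning Lior Rahimi's 49% interest in Highfield Shipping BV.
Chain via Bluewater Textiles S.p.A. → Summit Media Ltd (R1): 71% × 76% × 12% = 6.4752% of Ironwood Logistics SA.
Chain via Highfield Shipping BV → Clearview Foods Inc. (R1): 49% × 58% × 24% = 6.8208% of Ironwood Logistics SA.
Aggregating (R3): 6.4752% + 6.8208% = 13.296%.

13.296%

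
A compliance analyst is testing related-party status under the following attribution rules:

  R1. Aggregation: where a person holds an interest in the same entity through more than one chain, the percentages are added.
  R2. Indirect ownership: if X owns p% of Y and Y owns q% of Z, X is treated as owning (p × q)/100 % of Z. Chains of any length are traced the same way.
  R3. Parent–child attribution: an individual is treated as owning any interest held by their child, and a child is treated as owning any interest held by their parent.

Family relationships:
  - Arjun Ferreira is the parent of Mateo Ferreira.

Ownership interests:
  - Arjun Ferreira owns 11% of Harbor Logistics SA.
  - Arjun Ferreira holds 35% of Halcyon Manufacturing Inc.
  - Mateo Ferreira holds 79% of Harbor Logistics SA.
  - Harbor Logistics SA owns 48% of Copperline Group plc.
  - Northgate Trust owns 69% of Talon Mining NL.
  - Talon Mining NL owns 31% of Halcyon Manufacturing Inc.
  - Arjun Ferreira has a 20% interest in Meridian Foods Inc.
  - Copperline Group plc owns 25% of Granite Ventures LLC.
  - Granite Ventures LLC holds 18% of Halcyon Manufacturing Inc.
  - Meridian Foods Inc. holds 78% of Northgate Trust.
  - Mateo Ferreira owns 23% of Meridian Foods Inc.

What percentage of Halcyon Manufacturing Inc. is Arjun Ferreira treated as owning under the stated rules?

By parent–child attribution (R3), Arjun Ferreira is treated as also owning Mateo Ferreira's interest in Meridian Foods Inc, giving 20% + 23% = 43%.
By parent–child attribution (R3), Arjun Ferreira is treated as also owning Mateo Ferreira's interest in Harbor Logistics SA, giving 11% + 79% = 90%.
Chain via Meridian Foods Inc. → Northgate Trust → Talon Mining NL (R2): 43% × 78% × 69% × 31% = 7.174206% of Halcyon Manufacturing Inc.
Chain via Harbor Logistics SA → Copperline Group plc → Granite Ventures LLC (R2): 90% × 48% × 25% × 18% = 1.944% of Halcyon Manufacturing Inc.
Direct interest in Halcyon Manufacturing Inc: 35%.
Aggregating (R1): 7.174206% + 1.944% + 35% = 44.118206%.

44.118206%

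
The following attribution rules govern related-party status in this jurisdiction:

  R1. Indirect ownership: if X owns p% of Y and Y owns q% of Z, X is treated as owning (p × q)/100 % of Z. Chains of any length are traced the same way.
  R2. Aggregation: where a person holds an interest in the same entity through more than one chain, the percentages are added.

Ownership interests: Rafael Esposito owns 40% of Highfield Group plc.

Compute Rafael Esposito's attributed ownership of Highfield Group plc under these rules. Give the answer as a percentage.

40%

Direct interest in Highfield Group plc: 40%.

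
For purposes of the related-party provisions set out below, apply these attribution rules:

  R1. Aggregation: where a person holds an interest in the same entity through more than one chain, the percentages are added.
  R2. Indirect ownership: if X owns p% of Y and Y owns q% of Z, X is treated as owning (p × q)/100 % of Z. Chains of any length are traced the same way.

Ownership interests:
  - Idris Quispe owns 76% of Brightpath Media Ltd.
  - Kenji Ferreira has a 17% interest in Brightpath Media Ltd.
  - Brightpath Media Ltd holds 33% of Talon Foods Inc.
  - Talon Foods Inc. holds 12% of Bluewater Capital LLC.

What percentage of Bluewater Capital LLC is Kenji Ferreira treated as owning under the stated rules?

Chain via Brightpath Media Ltd → Talon Foods Inc. (R2): 17% × 33% × 12% = 0.6732% of Bluewater Capital LLC.

0.6732%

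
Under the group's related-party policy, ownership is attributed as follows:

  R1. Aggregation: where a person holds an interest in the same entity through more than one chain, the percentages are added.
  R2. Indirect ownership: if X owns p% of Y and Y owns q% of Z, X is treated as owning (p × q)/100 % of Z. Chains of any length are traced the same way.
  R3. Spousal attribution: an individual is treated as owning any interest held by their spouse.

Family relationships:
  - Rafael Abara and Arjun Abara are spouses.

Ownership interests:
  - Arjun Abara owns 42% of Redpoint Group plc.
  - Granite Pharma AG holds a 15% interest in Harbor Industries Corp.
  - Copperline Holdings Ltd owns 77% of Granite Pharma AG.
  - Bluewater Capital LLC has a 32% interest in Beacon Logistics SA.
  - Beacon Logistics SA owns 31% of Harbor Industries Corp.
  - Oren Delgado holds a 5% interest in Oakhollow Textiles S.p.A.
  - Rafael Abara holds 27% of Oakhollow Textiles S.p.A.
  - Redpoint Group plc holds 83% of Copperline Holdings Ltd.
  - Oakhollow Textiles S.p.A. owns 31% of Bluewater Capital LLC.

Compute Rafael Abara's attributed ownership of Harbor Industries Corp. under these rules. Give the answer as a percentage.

By spousal attribution (R3), Rafael Abara is treated as owning Arjun Abara's 42% interest in Redpoint Group plc.
Chain via Oakhollow Textiles S.p.A. → Bluewater Capital LLC → Beacon Logistics SA (R2): 27% × 31% × 32% × 31% = 0.830304% of Harbor Industries Corp.
Chain via Redpoint Group plc → Copperline Holdings Ltd → Granite Pharma AG (R2): 42% × 83% × 77% × 15% = 4.02633% of Harbor Industries Corp.
Aggregating (R1): 0.830304% + 4.02633% = 4.856634%.

4.856634%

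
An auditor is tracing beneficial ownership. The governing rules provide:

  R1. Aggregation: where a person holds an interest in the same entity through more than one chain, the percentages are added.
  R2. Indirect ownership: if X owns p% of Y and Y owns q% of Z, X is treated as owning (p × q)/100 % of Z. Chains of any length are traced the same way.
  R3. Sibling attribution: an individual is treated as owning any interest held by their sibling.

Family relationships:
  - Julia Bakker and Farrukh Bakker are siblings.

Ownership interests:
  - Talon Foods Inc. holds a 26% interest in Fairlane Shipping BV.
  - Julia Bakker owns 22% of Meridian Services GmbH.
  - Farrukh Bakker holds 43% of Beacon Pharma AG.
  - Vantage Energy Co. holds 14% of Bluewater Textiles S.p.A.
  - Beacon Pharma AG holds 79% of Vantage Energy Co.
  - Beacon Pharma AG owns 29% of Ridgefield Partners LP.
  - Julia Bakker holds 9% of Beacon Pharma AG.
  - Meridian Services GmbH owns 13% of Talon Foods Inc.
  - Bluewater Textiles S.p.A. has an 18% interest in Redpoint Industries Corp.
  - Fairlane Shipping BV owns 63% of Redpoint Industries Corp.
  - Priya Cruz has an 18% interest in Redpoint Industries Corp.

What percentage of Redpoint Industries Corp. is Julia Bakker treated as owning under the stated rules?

By sibling attribution (R3), Julia Bakker is treated as also owning Farrukh Bakker's interest in Beacon Pharma AG, giving 9% + 43% = 52%.
Chain via Meridian Services GmbH → Talon Foods Inc. → Fairlane Shipping BV (R2): 22% × 13% × 26% × 63% = 0.468468% of Redpoint Industries Corp.
Chain via Beacon Pharma AG → Vantage Energy Co. → Bluewater Textiles S.p.A. (R2): 52% × 79% × 14% × 18% = 1.035216% of Redpoint Industries Corp.
Aggregating (R1): 0.468468% + 1.035216% = 1.503684%.

1.503684%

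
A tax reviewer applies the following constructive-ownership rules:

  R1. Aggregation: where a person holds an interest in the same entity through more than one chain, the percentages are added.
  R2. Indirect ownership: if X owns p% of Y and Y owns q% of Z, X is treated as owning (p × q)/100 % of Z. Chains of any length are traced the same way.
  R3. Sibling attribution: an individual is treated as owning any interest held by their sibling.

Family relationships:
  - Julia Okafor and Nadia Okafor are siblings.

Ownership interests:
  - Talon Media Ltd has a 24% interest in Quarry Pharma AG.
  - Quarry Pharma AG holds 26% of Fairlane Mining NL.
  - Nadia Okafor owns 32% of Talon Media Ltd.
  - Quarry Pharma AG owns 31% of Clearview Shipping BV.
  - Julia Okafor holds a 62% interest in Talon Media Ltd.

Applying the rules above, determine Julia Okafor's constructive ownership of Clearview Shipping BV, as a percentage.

By sibling attribution (R3), Julia Okafor is treated as also owning Nadia Okafor's interest in Talon Media Ltd, giving 62% + 32% = 94%.
Chain via Talon Media Ltd → Quarry Pharma AG (R2): 94% × 24% × 31% = 6.9936% of Clearview Shipping BV.

6.9936%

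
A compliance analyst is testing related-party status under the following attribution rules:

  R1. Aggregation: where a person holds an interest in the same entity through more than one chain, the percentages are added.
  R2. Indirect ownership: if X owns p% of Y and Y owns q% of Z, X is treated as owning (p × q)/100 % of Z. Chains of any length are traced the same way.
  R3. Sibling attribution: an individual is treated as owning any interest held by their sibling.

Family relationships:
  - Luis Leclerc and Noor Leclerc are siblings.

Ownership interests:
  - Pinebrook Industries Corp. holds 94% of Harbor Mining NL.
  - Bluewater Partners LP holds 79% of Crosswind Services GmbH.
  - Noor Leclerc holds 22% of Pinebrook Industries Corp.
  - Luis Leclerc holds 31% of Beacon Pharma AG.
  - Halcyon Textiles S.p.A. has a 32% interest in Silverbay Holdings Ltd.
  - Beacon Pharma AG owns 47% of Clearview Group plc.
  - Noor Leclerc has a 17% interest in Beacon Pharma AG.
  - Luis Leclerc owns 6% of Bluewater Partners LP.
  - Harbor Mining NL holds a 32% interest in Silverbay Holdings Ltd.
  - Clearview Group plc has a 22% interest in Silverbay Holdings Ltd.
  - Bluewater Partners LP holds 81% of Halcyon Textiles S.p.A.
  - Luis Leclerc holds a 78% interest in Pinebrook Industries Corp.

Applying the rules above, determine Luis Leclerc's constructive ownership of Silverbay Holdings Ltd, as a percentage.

36.5984%

By sibling attribution (R3), Luis Leclerc is treated as also owning Noor Leclerc's interest in Beacon Pharma AG, giving 31% + 17% = 48%.
By sibling attribution (R3), Luis Leclerc is treated as also owning Noor Leclerc's interest in Pinebrook Industries Corp, giving 78% + 22% = 100%.
Chain via Beacon Pharma AG → Clearview Group plc (R2): 48% × 47% × 22% = 4.9632% of Silverbay Holdings Ltd.
Chain via Pinebrook Industries Corp. → Harbor Mining NL (R2): 100% × 94% × 32% = 30.08% of Silverbay Holdings Ltd.
Chain via Bluewater Partners LP → Halcyon Textiles S.p.A. (R2): 6% × 81% × 32% = 1.5552% of Silverbay Holdings Ltd.
Aggregating (R1): 4.9632% + 30.08% + 1.5552% = 36.5984%.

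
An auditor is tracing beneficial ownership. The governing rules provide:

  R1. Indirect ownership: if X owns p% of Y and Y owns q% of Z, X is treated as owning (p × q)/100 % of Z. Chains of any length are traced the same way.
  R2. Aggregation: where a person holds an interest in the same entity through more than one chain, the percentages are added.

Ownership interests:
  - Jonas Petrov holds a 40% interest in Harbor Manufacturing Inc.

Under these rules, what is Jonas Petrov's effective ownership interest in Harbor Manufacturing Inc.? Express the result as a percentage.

40%

Direct interest in Harbor Manufacturing Inc: 40%.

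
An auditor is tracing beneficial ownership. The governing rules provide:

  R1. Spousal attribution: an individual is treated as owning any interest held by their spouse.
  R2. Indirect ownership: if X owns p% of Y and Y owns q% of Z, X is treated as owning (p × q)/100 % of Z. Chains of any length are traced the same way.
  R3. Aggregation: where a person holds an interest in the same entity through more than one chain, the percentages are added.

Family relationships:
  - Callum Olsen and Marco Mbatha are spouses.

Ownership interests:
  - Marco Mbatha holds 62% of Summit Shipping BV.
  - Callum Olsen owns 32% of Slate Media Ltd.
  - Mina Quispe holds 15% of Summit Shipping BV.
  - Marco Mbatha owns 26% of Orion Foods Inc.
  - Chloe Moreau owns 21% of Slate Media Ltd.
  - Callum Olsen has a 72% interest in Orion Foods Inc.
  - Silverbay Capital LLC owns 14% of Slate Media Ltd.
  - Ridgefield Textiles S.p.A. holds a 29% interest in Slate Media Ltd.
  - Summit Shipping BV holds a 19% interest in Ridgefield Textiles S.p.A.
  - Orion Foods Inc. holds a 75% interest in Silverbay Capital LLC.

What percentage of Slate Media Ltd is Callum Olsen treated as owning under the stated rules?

By spousal attribution (R1), Callum Olsen is treated as also owning Marco Mbatha's interest in Orion Foods Inc, giving 72% + 26% = 98%.
By spousal attribution (R1), Callum Olsen is treated as owning Marco Mbatha's 62% interest in Summit Shipping BV.
Chain via Orion Foods Inc. → Silverbay Capital LLC (R2): 98% × 75% × 14% = 10.29% of Slate Media Ltd.
Direct interest in Slate Media Ltd: 32%.
Chain via Summit Shipping BV → Ridgefield Textiles S.p.A. (R2): 62% × 19% × 29% = 3.4162% of Slate Media Ltd.
Aggregating (R3): 10.29% + 32% + 3.4162% = 45.7062%.

45.7062%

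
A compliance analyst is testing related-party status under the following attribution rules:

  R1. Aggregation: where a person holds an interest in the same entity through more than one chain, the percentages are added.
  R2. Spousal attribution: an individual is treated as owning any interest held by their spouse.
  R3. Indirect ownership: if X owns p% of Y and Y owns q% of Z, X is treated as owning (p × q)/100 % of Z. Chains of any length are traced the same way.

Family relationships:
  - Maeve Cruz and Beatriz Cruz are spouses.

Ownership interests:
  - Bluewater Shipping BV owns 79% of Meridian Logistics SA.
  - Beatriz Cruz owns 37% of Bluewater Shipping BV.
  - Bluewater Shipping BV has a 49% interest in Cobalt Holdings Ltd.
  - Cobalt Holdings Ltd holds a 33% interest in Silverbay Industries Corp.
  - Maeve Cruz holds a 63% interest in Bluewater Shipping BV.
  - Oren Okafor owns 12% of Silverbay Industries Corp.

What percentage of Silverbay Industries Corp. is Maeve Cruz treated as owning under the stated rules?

16.17%

By spousal attribution (R2), Maeve Cruz is treated as also owning Beatriz Cruz's interest in Bluewater Shipping BV, giving 63% + 37% = 100%.
Chain via Bluewater Shipping BV → Cobalt Holdings Ltd (R3): 100% × 49% × 33% = 16.17% of Silverbay Industries Corp.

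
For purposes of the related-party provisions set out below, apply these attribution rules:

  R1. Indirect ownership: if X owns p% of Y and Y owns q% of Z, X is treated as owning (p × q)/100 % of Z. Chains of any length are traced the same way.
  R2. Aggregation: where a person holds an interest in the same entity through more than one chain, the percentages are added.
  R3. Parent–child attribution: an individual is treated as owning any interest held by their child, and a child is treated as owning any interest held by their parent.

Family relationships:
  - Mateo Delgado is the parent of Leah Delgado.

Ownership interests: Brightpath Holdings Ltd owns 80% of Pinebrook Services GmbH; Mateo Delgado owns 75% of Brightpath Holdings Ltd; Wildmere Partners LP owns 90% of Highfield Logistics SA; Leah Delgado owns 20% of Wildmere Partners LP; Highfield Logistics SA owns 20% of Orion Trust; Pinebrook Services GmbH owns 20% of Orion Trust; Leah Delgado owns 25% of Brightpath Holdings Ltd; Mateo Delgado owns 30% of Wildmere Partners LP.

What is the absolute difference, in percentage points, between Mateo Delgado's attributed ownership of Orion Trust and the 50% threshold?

25

By parent–child attribution (R3), Mateo Delgado is treated as also owning Leah Delgado's interest in Brightpath Holdings Ltd, giving 75% + 25% = 100%.
By parent–child attribution (R3), Mateo Delgado is treated as also owning Leah Delgado's interest in Wildmere Partners LP, giving 30% + 20% = 50%.
Chain via Brightpath Holdings Ltd → Pinebrook Services GmbH (R1): 100% × 80% × 20% = 16% of Orion Trust.
Chain via Wildmere Partners LP → Highfield Logistics SA (R1): 50% × 90% × 20% = 9% of Orion Trust.
Aggregating (R2): 16% + 9% = 25%.
25% falls short of the 50% threshold by 25 percentage points.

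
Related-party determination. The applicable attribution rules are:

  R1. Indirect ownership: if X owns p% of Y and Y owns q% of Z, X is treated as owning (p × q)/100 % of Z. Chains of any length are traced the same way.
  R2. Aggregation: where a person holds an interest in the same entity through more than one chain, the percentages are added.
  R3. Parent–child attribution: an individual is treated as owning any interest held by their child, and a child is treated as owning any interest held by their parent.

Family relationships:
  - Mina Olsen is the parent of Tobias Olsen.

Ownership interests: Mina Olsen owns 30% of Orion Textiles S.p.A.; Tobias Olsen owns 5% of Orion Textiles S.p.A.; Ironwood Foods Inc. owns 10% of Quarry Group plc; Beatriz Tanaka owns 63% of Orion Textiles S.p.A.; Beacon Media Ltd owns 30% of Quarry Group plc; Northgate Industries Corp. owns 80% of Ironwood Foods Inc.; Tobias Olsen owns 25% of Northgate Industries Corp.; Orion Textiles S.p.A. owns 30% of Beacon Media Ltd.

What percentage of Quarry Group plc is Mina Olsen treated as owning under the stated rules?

5.15%

By parent–child attribution (R3), Mina Olsen is treated as also owning Tobias Olsen's interest in Orion Textiles S.p.A, giving 30% + 5% = 35%.
By parent–child attribution (R3), Mina Olsen is treated as owning Tobias Olsen's 25% interest in Northgate Industries Corp.
Chain via Orion Textiles S.p.A. → Beacon Media Ltd (R1): 35% × 30% × 30% = 3.15% of Quarry Group plc.
Chain via Northgate Industries Corp. → Ironwood Foods Inc. (R1): 25% × 80% × 10% = 2% of Quarry Group plc.
Aggregating (R2): 3.15% + 2% = 5.15%.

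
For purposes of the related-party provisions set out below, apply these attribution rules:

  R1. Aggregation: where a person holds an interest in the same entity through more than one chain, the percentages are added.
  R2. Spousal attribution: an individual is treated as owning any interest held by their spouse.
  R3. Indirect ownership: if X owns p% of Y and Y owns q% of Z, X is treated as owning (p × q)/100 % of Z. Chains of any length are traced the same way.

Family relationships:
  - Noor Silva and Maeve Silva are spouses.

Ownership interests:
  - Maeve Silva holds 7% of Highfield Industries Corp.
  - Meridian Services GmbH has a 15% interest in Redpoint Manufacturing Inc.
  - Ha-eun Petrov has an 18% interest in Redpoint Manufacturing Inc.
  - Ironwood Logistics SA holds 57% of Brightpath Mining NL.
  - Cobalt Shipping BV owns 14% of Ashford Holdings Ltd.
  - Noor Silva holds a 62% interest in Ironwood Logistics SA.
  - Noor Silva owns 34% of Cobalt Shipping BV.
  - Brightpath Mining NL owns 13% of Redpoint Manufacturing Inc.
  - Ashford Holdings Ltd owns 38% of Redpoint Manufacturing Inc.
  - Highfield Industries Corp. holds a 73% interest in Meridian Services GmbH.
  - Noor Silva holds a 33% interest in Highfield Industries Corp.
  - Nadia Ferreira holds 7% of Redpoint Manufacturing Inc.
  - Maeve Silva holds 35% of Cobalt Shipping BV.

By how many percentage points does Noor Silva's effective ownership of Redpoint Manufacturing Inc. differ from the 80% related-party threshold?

67.355

By spousal attribution (R2), Noor Silva is treated as also owning Maeve Silva's interest in Cobalt Shipping BV, giving 34% + 35% = 69%.
By spousal attribution (R2), Noor Silva is treated as also owning Maeve Silva's interest in Highfield Industries Corp, giving 33% + 7% = 40%.
Chain via Cobalt Shipping BV → Ashford Holdings Ltd (R3): 69% × 14% × 38% = 3.6708% of Redpoint Manufacturing Inc.
Chain via Highfield Industries Corp. → Meridian Services GmbH (R3): 40% × 73% × 15% = 4.38% of Redpoint Manufacturing Inc.
Chain via Ironwood Logistics SA → Brightpath Mining NL (R3): 62% × 57% × 13% = 4.5942% of Redpoint Manufacturing Inc.
Aggregating (R1): 3.6708% + 4.38% + 4.5942% = 12.645%.
12.645% falls short of the 80% threshold by 67.355 percentage points.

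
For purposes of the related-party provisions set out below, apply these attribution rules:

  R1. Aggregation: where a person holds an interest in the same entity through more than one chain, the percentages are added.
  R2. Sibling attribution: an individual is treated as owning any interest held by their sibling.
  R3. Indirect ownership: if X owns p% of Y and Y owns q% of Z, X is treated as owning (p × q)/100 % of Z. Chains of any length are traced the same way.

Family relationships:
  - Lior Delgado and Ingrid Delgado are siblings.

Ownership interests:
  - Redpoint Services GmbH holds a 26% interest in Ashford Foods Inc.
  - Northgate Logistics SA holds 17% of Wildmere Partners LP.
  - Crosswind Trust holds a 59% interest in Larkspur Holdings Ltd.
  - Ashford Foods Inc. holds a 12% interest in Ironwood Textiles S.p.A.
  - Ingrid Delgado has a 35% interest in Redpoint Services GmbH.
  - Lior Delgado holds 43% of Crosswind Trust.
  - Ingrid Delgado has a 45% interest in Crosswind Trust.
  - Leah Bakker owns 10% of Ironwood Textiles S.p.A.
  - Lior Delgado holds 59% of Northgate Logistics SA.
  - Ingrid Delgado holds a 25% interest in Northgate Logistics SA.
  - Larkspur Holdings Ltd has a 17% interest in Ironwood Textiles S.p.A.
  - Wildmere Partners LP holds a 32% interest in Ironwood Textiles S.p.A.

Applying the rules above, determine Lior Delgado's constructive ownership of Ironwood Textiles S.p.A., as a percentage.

14.488%

By sibling attribution (R2), Lior Delgado is treated as also owning Ingrid Delgado's interest in Crosswind Trust, giving 43% + 45% = 88%.
By sibling attribution (R2), Lior Delgado is treated as also owning Ingrid Delgado's interest in Northgate Logistics SA, giving 59% + 25% = 84%.
By sibling attribution (R2), Lior Delgado is treated as owning Ingrid Delgado's 35% interest in Redpoint Services GmbH.
Chain via Crosswind Trust → Larkspur Holdings Ltd (R3): 88% × 59% × 17% = 8.8264% of Ironwood Textiles S.p.A.
Chain via Northgate Logistics SA → Wildmere Partners LP (R3): 84% × 17% × 32% = 4.5696% of Ironwood Textiles S.p.A.
Chain via Redpoint Services GmbH → Ashford Foods Inc. (R3): 35% × 26% × 12% = 1.092% of Ironwood Textiles S.p.A.
Aggregating (R1): 8.8264% + 4.5696% + 1.092% = 14.488%.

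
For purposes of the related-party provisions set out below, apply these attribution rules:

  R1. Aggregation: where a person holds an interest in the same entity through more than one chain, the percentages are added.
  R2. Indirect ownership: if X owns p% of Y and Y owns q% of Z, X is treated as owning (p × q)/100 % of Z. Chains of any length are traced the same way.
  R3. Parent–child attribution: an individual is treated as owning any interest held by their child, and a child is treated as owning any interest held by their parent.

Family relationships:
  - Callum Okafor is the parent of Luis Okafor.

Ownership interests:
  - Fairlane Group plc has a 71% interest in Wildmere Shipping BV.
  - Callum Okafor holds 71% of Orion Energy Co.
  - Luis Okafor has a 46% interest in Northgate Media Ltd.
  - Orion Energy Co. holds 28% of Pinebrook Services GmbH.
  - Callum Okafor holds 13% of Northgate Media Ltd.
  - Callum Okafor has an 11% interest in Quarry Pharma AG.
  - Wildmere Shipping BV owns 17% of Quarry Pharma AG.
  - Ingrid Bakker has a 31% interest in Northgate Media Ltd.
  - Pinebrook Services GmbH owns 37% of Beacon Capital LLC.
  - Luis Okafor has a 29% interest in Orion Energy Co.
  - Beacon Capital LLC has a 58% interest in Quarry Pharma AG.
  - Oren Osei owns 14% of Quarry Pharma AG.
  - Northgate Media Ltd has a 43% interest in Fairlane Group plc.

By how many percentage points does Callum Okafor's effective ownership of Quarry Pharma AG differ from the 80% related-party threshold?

59.929041

By parent–child attribution (R3), Callum Okafor is treated as also owning Luis Okafor's interest in Northgate Media Ltd, giving 13% + 46% = 59%.
By parent–child attribution (R3), Callum Okafor is treated as also owning Luis Okafor's interest in Orion Energy Co, giving 71% + 29% = 100%.
Chain via Northgate Media Ltd → Fairlane Group plc → Wildmere Shipping BV (R2): 59% × 43% × 71% × 17% = 3.062159% of Quarry Pharma AG.
Chain via Orion Energy Co. → Pinebrook Services GmbH → Beacon Capital LLC (R2): 100% × 28% × 37% × 58% = 6.0088% of Quarry Pharma AG.
Direct interest in Quarry Pharma AG: 11%.
Aggregating (R1): 3.062159% + 6.0088% + 11% = 20.070959%.
20.070959% falls short of the 80% threshold by 59.929041 percentage points.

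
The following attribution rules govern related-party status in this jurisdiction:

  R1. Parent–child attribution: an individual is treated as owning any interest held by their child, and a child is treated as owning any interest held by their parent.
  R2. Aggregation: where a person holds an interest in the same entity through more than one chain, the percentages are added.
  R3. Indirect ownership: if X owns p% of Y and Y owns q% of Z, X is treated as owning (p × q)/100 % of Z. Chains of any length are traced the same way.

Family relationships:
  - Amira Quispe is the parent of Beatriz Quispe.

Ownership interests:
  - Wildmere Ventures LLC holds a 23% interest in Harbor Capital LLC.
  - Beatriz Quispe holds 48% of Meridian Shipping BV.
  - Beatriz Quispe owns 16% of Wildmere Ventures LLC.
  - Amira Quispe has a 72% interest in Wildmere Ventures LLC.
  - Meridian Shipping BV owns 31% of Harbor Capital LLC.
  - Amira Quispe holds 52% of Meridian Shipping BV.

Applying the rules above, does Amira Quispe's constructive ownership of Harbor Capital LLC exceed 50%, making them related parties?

Yes

By parent–child attribution (R1), Amira Quispe is treated as also owning Beatriz Quispe's interest in Meridian Shipping BV, giving 52% + 48% = 100%.
By parent–child attribution (R1), Amira Quispe is treated as also owning Beatriz Quispe's interest in Wildmere Ventures LLC, giving 72% + 16% = 88%.
Chain via Meridian Shipping BV (R3): 100% × 31% = 31% of Harbor Capital LLC.
Chain via Wildmere Ventures LLC (R3): 88% × 23% = 20.24% of Harbor Capital LLC.
Aggregating (R2): 31% + 20.24% = 51.24%.
51.24% exceeds the 50% threshold, so Amira is a related party to Harbor Capital LLC.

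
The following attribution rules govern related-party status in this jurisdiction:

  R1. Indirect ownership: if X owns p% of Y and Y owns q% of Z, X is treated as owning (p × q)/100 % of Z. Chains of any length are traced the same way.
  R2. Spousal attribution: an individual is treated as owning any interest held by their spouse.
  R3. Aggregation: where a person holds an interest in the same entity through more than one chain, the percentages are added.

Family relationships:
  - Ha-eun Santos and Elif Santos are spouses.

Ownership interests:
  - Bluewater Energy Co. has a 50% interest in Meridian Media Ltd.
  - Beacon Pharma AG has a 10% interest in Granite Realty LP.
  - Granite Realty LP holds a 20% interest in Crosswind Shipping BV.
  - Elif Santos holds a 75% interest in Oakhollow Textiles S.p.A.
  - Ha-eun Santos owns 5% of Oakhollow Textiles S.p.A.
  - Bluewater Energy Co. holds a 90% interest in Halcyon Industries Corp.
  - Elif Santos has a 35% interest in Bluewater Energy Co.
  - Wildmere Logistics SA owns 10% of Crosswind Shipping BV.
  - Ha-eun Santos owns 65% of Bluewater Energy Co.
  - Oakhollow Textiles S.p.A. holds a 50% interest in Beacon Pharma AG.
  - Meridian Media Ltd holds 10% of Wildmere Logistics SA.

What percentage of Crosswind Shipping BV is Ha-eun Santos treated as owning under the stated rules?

By spousal attribution (R2), Ha-eun Santos is treated as also owning Elif Santos's interest in Oakhollow Textiles S.p.A, giving 5% + 75% = 80%.
By spousal attribution (R2), Ha-eun Santos is treated as also owning Elif Santos's interest in Bluewater Energy Co, giving 65% + 35% = 100%.
Chain via Oakhollow Textiles S.p.A. → Beacon Pharma AG → Granite Realty LP (R1): 80% × 50% × 10% × 20% = 0.8% of Crosswind Shipping BV.
Chain via Bluewater Energy Co. → Meridian Media Ltd → Wildmere Logistics SA (R1): 100% × 50% × 10% × 10% = 0.5% of Crosswind Shipping BV.
Aggregating (R3): 0.8% + 0.5% = 1.3%.

1.3%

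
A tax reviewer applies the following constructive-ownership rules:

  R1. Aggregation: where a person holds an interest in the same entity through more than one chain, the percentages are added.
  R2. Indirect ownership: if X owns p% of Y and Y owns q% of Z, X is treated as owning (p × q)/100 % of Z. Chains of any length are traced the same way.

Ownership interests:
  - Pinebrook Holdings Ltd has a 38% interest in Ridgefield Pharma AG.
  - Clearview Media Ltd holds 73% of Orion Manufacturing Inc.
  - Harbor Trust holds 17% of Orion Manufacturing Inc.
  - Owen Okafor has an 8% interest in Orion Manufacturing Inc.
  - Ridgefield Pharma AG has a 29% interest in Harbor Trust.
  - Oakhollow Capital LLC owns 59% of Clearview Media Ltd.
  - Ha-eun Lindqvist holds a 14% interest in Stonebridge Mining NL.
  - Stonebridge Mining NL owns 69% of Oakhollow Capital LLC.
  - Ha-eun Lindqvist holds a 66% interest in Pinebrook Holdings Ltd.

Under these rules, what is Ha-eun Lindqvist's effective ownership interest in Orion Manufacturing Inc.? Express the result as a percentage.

Chain via Stonebridge Mining NL → Oakhollow Capital LLC → Clearview Media Ltd (R2): 14% × 69% × 59% × 73% = 4.160562% of Orion Manufacturing Inc.
Chain via Pinebrook Holdings Ltd → Ridgefield Pharma AG → Harbor Trust (R2): 66% × 38% × 29% × 17% = 1.236444% of Orion Manufacturing Inc.
Aggregating (R1): 4.160562% + 1.236444% = 5.397006%.

5.397006%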